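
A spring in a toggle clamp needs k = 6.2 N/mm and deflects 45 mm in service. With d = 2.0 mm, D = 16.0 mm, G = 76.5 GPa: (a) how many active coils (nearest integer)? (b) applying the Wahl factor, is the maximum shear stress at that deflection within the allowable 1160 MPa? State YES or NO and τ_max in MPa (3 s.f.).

(a) 6 coils; (b) NO, τ_max = 1690 MPa

N_a = Gd⁴/(8D³k) = (76.5×10³)(2.0⁴)/(8·16.0³·6.2) = 6.025 → N_a = 6
Actual rate k = Gd⁴/(8D³·6) = 6.2256 N/mm
Working load F = kδ = 6.2256·45 = 280.15 N
C = 16.0/2.0 = 8.0000; K_W = (4C−1)/(4C−4)+0.615/C = 1.1840
τ_max = K_W·8FD/(πd³) = 1.1840·1426.8 = 1689.4 MPa
τ_max > 1160 MPa → exceeds allowable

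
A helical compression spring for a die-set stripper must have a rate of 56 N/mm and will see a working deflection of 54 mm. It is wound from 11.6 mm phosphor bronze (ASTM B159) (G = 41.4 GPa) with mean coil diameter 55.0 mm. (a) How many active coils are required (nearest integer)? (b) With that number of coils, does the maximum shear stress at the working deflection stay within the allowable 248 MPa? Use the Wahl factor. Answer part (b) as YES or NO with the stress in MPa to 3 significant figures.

N_a = Gd⁴/(8D³k) = (41.4×10³)(11.6⁴)/(8·55.0³·56) = 10.06 → N_a = 10
Actual rate k = Gd⁴/(8D³·10) = 56.319 N/mm
Working load F = kδ = 56.319·54 = 3041.2 N
C = 55.0/11.6 = 4.7414; K_W = (4C−1)/(4C−4)+0.615/C = 1.3302
τ_max = K_W·8FD/(πd³) = 1.3302·272.88 = 362.98 MPa
τ_max > 248 MPa → exceeds allowable

(a) 10 coils; (b) NO, τ_max = 363 MPa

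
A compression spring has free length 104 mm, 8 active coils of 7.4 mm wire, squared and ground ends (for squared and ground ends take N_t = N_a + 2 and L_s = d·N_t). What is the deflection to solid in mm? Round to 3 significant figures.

30.0 mm

N_t = 10; L_s = 7.4·10 = 74 mm
δ_solid = L₀ − L_s = 104 − 74 = 30 mm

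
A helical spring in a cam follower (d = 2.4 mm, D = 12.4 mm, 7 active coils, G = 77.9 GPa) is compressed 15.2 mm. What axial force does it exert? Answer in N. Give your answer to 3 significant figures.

k = Gd⁴/(8D³N_a) = (77.9×10³)(2.4⁴)/(8·12.4³·7) = 24.206 N/mm
F = k·δ = 24.206 × 15.2 = 367.94 N

368 N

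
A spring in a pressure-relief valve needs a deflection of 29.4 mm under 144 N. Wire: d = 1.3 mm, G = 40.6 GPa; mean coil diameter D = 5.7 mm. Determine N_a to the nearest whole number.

16

Required rate k = F/δ = 144/29.4 = 4.898 N/mm
N_a = Gd⁴/(8D³k) = (40.6×10³ × 1.3⁴)/(8 × 5.7³ × 4.898)
    = 115958 / 7256.54 = 15.98 → 16 coils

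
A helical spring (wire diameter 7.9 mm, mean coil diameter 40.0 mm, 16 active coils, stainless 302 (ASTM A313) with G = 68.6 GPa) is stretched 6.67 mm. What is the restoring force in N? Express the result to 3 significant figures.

218 N

k = Gd⁴/(8D³N_a) = (68.6×10³)(7.9⁴)/(8·40.0³·16) = 32.617 N/mm
F = k·δ = 32.617 × 6.67 = 217.55 N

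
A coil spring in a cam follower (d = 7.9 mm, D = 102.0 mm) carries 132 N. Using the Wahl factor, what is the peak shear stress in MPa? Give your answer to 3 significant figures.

77.2 MPa

Spring index C = D/d = 102.0/7.9 = 12.9114
K_W = (4C−1)/(4C−4) + 0.615/C = 50.646/47.646 + 0.0476 = 1.1106
τ₀ = 8FD/(πd³) = 8·132·102.0/(π·7.9³) = 107712/1548.9 = 69.54 MPa
τ_max = K·τ₀ = 1.1106 × 69.54 = 77.231 MPa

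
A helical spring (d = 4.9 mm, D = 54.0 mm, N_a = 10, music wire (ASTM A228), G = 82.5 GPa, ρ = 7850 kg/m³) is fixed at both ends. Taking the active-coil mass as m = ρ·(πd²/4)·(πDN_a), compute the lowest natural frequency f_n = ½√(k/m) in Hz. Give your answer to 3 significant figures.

k = Gd⁴/(8D³N_a) = (82.5×10³)(4.9⁴)/(8·54.0³·10) = 3.7754 N/mm = 3775.4 N/m
Wire length L = πDN_a = π·54.0·10 = 1696.5 mm
m = ρ·(πd²/4)·L = 7850 × 18.857×10⁻⁶ m² × 1.6965 m = 0.25113 kg
f_n = ½√(k/m) = 0.5·√(3775.4/0.25113) = 0.5·√(15034) = 61.306 Hz

61.3 Hz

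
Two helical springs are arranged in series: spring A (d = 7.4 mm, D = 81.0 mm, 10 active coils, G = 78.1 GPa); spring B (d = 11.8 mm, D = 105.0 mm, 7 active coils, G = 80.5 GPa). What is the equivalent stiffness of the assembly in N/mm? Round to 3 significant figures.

4.48 N/mm

k_A = Gd⁴/(8D³N_a) = (78.1×10³)(7.4⁴)/(8·81.0³·10) = 5.5085 N/mm
k_B = Gd⁴/(8D³N_a) = (80.5×10³)(11.8⁴)/(8·105.0³·7) = 24.075 N/mm
Series: 1/k_eq = 1/5.5085 + 1/24.075 = 0.22307; k_eq = 4.4828 N/mm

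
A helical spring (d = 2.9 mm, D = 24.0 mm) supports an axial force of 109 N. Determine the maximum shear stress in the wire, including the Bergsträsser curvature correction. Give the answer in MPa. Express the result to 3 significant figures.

Spring index C = D/d = 24.0/2.9 = 8.2759
K_B = (4C+2)/(4C−3) = 35.103/30.103 = 1.1661
τ₀ = 8FD/(πd³) = 8·109·24.0/(π·2.9³) = 20928/76.62 = 273.14 MPa
τ_max = K·τ₀ = 1.1661 × 273.14 = 318.51 MPa

319 MPa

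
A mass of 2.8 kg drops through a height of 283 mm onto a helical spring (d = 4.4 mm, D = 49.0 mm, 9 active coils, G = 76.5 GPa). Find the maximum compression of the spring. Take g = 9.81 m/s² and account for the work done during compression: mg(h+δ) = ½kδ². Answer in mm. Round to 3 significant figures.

76.4 mm

k = Gd⁴/(8D³N_a) = (76.5×10³)(4.4⁴)/(8·49.0³·9) = 3.3849 N/mm
W = mg = 2.8 × 9.81 = 27.468 N
½kδ² − Wδ − Wh = 0 → δ = (W + √(W² + 2kWh))/k
δ = (27.468 + √(754.49 + 52625.3))/3.3849 = (27.468 + 231.04)/3.3849 = 76.37 mm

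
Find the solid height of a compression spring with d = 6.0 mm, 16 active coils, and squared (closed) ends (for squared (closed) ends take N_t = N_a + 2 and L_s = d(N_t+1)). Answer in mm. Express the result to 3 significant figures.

squared (closed) ends: N_t = N_a + 2 = 16 + 2 = 18
L_s = d·(N_t+1) = 6.0 × 19 = 114 mm

114 mm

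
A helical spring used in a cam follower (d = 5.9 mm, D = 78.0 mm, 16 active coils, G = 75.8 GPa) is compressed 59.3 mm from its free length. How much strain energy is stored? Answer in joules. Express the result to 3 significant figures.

2.66 J

k = Gd⁴/(8D³N_a) = (75.8×10³)(5.9⁴)/(8·78.0³·16) = 1.5121 N/mm
U = ½kδ² = 0.5 × 1.5121 × 59.3² = 2658.7 N·mm = 2.6587 J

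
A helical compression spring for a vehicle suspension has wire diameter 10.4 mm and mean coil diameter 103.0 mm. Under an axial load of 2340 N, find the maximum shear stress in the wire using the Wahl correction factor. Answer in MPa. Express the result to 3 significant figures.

625 MPa

Spring index C = D/d = 103.0/10.4 = 9.9038
K_W = (4C−1)/(4C−4) + 0.615/C = 38.615/35.615 + 0.0621 = 1.1463
τ₀ = 8FD/(πd³) = 8·2340·103.0/(π·10.4³) = 1.92816e+06/3533.9 = 545.62 MPa
τ_max = K·τ₀ = 1.1463 × 545.62 = 625.46 MPa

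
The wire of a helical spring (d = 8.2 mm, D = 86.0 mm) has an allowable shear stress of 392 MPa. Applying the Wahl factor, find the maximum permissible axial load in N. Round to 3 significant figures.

867 N

C = D/d = 86.0/8.2 = 10.4878
K_W = (4C−1)/(4C−4) + 0.615/C = 40.951/37.951 + 0.0586 = 1.1377
τ_max = K·8FD/(πd³) → F_max = τ_allow·πd³/(8DK)
F_max = 392·π·8.2³/(8·86.0·1.1377) = 6.7901e+05/782.73 = 867.49 N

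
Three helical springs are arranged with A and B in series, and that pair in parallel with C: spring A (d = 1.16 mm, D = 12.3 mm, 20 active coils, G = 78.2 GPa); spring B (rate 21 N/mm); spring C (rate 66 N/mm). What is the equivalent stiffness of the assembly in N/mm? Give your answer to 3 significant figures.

66.5 N/mm

k_A = Gd⁴/(8D³N_a) = (78.2×10³)(1.16⁴)/(8·12.3³·20) = 0.47556 N/mm
Springs A,B series: k_AB = 1/(1/0.47556+1/21) = 0.46503 N/mm; parallel with C: k_eq = 0.46503+66 = 66.465 N/mm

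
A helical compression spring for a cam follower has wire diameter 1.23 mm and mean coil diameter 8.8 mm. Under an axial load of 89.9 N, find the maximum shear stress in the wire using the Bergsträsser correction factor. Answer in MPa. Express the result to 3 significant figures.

1290 MPa

Spring index C = D/d = 8.8/1.23 = 7.1545
K_B = (4C+2)/(4C−3) = 30.618/25.618 = 1.1952
τ₀ = 8FD/(πd³) = 8·89.9·8.8/(π·1.23³) = 6328.96/5.8461 = 1082.6 MPa
τ_max = K·τ₀ = 1.1952 × 1082.6 = 1293.9 MPa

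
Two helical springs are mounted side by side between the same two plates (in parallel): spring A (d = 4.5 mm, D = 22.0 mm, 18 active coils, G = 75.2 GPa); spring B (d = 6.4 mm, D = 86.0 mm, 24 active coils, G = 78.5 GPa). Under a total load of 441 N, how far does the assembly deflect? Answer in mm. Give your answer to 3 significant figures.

k_A = Gd⁴/(8D³N_a) = (75.2×10³)(4.5⁴)/(8·22.0³·18) = 20.111 N/mm
k_B = Gd⁴/(8D³N_a) = (78.5×10³)(6.4⁴)/(8·86.0³·24) = 1.0784 N/mm
Parallel: k_eq = 20.111 + 1.0784 = 21.19 N/mm
δ = F/k_eq = 441/21.19 = 20.812 mm

20.8 mm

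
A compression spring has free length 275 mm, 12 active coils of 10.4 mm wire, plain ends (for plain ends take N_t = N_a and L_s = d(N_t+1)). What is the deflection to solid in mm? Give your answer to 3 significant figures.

N_t = 12; L_s = 10.4·13 = 135.2 mm
δ_solid = L₀ − L_s = 275 − 135.2 = 139.8 mm

140 mm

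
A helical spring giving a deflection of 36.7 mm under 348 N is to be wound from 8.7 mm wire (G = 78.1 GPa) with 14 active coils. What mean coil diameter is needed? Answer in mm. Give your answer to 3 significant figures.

75.0 mm

Required rate k = F/δ = 348/36.7 = 9.4823 N/mm
D = (Gd⁴/(8N_a·k))^(1/3) = (78.1×10³·8.7⁴/(8·14·9.4823))^(1/3)
  = (421305)^(1/3) = 74.9662 mm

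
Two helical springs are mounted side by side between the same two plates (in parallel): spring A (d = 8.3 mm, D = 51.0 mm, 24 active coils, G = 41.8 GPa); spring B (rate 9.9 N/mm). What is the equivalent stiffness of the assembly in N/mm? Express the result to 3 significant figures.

k_A = Gd⁴/(8D³N_a) = (41.8×10³)(8.3⁴)/(8·51.0³·24) = 7.7889 N/mm
Parallel: k_eq = 7.7889 + 9.9 = 17.689 N/mm

17.7 N/mm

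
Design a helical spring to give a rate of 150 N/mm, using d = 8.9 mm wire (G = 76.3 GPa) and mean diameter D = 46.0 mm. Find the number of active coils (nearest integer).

N_a = Gd⁴/(8D³k) = (76.3×10³ × 8.9⁴)/(8 × 46.0³ × 150)
    = 4.78723e+08 / 1.16803e+08 = 4.099 → 4 coils

4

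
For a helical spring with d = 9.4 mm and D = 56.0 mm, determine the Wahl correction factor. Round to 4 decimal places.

C = D/d = 56.0/9.4 = 5.9574
K_W = (4C−1)/(4C−4) + 0.615/C = 22.830/19.830 + 0.1032 = 1.2545

1.2545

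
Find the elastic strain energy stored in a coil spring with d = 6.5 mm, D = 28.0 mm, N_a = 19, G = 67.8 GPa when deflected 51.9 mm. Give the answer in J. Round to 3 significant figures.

k = Gd⁴/(8D³N_a) = (67.8×10³)(6.5⁴)/(8·28.0³·19) = 36.271 N/mm
U = ½kδ² = 0.5 × 36.271 × 51.9² = 48851 N·mm = 48.851 J

48.9 J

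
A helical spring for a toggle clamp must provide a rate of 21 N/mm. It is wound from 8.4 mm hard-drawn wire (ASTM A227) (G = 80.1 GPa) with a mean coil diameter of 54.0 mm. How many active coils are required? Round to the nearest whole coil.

N_a = Gd⁴/(8D³k) = (80.1×10³ × 8.4⁴)/(8 × 54.0³ × 21)
    = 3.98795e+08 / 2.6454e+07 = 15.08 → 15 coils

15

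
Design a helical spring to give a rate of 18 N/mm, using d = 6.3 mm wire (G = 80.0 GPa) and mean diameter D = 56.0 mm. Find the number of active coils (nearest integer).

N_a = Gd⁴/(8D³k) = (80.0×10³ × 6.3⁴)/(8 × 56.0³ × 18)
    = 1.26024e+08 / 2.52887e+07 = 4.983 → 5 coils

5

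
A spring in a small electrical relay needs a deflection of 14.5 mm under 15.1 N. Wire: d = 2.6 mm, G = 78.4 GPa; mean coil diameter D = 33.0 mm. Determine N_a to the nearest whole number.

12

Required rate k = F/δ = 15.1/14.5 = 1.0414 N/mm
N_a = Gd⁴/(8D³k) = (78.4×10³ × 2.6⁴)/(8 × 33.0³ × 1.0414)
    = 3.58269e+06 / 299392 = 11.97 → 12 coils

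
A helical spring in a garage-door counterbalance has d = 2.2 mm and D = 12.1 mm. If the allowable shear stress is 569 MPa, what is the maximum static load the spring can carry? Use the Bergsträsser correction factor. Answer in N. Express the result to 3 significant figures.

C = D/d = 12.1/2.2 = 5.5000
K_B = (4C+2)/(4C−3) = 24.000/19.000 = 1.2632
τ_max = K·8FD/(πd³) → F_max = τ_allow·πd³/(8DK)
F_max = 569·π·2.2³/(8·12.1·1.2632) = 19034/122.27 = 155.67 N

156 N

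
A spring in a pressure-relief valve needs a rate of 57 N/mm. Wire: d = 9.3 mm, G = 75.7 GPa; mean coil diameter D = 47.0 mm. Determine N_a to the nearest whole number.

12

N_a = Gd⁴/(8D³k) = (75.7×10³ × 9.3⁴)/(8 × 47.0³ × 57)
    = 5.66275e+08 / 4.73433e+07 = 11.96 → 12 coils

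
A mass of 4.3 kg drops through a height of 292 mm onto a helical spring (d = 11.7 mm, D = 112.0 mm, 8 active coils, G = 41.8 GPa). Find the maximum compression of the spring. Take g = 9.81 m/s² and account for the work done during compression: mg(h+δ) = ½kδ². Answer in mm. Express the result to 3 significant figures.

58.2 mm

k = Gd⁴/(8D³N_a) = (41.8×10³)(11.7⁴)/(8·112.0³·8) = 8.7114 N/mm
W = mg = 4.3 × 9.81 = 42.183 N
½kδ² − Wδ − Wh = 0 → δ = (W + √(W² + 2kWh))/k
δ = (42.183 + √(1779.4 + 214603))/8.7114 = (42.183 + 465.17)/8.7114 = 58.24 mm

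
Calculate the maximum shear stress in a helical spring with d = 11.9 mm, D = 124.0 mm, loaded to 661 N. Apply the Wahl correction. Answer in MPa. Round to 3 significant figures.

141 MPa

Spring index C = D/d = 124.0/11.9 = 10.4202
K_W = (4C−1)/(4C−4) + 0.615/C = 40.681/37.681 + 0.0590 = 1.1386
τ₀ = 8FD/(πd³) = 8·661·124.0/(π·11.9³) = 655712/5294.1 = 123.86 MPa
τ_max = K·τ₀ = 1.1386 × 123.86 = 141.03 MPa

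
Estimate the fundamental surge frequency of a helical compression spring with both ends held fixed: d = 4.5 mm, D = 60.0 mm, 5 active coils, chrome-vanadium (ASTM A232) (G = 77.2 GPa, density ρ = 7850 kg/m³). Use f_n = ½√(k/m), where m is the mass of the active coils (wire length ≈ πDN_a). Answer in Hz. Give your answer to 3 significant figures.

k = Gd⁴/(8D³N_a) = (77.2×10³)(4.5⁴)/(8·60.0³·5) = 3.664 N/mm = 3664 N/m
Wire length L = πDN_a = π·60.0·5 = 942.48 mm
m = ρ·(πd²/4)·L = 7850 × 15.904×10⁻⁶ m² × 0.94248 m = 0.11767 kg
f_n = ½√(k/m) = 0.5·√(3664/0.11767) = 0.5·√(31139) = 88.231 Hz

88.2 Hz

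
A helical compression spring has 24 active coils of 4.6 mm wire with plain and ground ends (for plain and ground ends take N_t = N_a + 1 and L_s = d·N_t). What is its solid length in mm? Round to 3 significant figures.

115 mm

plain and ground ends: N_t = N_a + 1 = 24 + 1 = 25
L_s = d·N_t = 4.6 × 25 = 115 mm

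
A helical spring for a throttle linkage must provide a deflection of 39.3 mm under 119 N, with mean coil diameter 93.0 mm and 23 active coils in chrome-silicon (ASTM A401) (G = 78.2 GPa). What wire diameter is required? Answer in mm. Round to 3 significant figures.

8.70 mm

Required rate k = F/δ = 119/39.3 = 3.028 N/mm
d = (8D³N_a·k / G)^(1/4) = (8·93.0³·23·3.028 / (78.2×10³))^0.25
  = (5730.8)^0.25 = 8.7007 mm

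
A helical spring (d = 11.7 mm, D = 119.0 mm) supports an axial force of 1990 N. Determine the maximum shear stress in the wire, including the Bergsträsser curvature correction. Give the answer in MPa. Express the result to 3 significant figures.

Spring index C = D/d = 119.0/11.7 = 10.1709
K_B = (4C+2)/(4C−3) = 42.684/37.684 = 1.1327
τ₀ = 8FD/(πd³) = 8·1990·119.0/(π·11.7³) = 1.89448e+06/5031.6 = 376.52 MPa
τ_max = K·τ₀ = 1.1327 × 376.52 = 426.47 MPa

426 MPa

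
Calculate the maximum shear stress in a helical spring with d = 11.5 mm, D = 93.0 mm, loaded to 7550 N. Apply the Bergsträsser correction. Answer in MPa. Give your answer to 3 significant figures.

Spring index C = D/d = 93.0/11.5 = 8.0870
K_B = (4C+2)/(4C−3) = 34.348/29.348 = 1.1704
τ₀ = 8FD/(πd³) = 8·7550·93.0/(π·11.5³) = 5.6172e+06/4778 = 1175.6 MPa
τ_max = K·τ₀ = 1.1704 × 1175.6 = 1375.9 MPa

1380 MPa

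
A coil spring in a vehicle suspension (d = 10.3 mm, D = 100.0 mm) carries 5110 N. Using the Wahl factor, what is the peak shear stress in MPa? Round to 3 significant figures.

1370 MPa

Spring index C = D/d = 100.0/10.3 = 9.7087
K_W = (4C−1)/(4C−4) + 0.615/C = 37.835/34.835 + 0.0633 = 1.1495
τ₀ = 8FD/(πd³) = 8·5110·100.0/(π·10.3³) = 4.088e+06/3432.9 = 1190.8 MPa
τ_max = K·τ₀ = 1.1495 × 1190.8 = 1368.8 MPa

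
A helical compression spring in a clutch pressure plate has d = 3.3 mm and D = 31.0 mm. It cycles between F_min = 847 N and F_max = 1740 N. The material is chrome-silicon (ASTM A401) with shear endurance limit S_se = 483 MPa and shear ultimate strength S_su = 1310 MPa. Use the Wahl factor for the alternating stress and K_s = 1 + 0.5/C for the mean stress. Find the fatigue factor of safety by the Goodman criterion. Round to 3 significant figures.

0.216

C = D/d = 31.0/3.3 = 9.3939; K_W = (4C−1)/(4C−4)+0.615/C = 1.1548; K_s = 1+0.5/C = 1.0532
F_a = (F_max−F_min)/2 = 446.5 N; F_m = (F_max+F_min)/2 = 1293.5 N
τ_a = K_W·8F_aD/(πd³) = 1.1548 × 980.8 = 1132.6 MPa
τ_m = K_s·8F_mD/(πd³) = 1.0532 × 2841.4 = 2992.6 MPa
Goodman: 1/n_f = τ_a/S_se + τ_m/S_su = 1132.6/483 + 2992.6/1310 = 2.34503 + 2.28442 = 4.6295
n_f = 1/4.6295 = 0.216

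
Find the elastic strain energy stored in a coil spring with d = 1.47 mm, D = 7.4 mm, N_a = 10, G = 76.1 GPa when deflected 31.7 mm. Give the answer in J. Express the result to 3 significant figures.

k = Gd⁴/(8D³N_a) = (76.1×10³)(1.47⁴)/(8·7.4³·10) = 10.961 N/mm
U = ½kδ² = 0.5 × 10.961 × 31.7² = 5507.5 N·mm = 5.5075 J

5.51 J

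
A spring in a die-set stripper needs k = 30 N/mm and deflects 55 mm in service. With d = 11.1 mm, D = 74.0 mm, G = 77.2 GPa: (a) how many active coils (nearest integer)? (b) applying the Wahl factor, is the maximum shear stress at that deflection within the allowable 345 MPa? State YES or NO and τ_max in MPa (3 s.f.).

(a) 12 coils; (b) YES, τ_max = 280 MPa

N_a = Gd⁴/(8D³k) = (77.2×10³)(11.1⁴)/(8·74.0³·30) = 12.05 → N_a = 12
Actual rate k = Gd⁴/(8D³·12) = 30.126 N/mm
Working load F = kδ = 30.126·55 = 1656.9 N
C = 74.0/11.1 = 6.6667; K_W = (4C−1)/(4C−4)+0.615/C = 1.2246
τ_max = K_W·8FD/(πd³) = 1.2246·228.3 = 279.58 MPa
τ_max ≤ 345 MPa → acceptable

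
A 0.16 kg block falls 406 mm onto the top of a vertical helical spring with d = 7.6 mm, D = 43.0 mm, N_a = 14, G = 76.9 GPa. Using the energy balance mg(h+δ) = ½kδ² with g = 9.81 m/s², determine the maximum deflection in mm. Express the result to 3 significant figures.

6.71 mm

k = Gd⁴/(8D³N_a) = (76.9×10³)(7.6⁴)/(8·43.0³·14) = 28.811 N/mm
W = mg = 0.16 × 9.81 = 1.5696 N
½kδ² − Wδ − Wh = 0 → δ = (W + √(W² + 2kWh))/k
δ = (1.5696 + √(2.4636 + 36720))/28.811 = (1.5696 + 191.63)/28.811 = 6.7058 mm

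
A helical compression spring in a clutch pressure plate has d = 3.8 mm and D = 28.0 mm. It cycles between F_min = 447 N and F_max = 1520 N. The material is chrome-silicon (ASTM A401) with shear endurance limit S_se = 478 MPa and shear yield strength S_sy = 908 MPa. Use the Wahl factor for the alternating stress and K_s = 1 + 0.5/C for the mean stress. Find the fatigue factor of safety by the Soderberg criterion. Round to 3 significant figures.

C = D/d = 28.0/3.8 = 7.3684; K_W = (4C−1)/(4C−4)+0.615/C = 1.2012; K_s = 1+0.5/C = 1.0679
F_a = (F_max−F_min)/2 = 536.5 N; F_m = (F_max+F_min)/2 = 983.5 N
τ_a = K_W·8F_aD/(πd³) = 1.2012 × 697.14 = 837.42 MPa
τ_m = K_s·8F_mD/(πd³) = 1.0679 × 1278 = 1364.7 MPa
Soderberg: 1/n_f = τ_a/S_se + τ_m/S_sy = 837.42/478 + 1364.7/908 = 1.75193 + 1.50297 = 3.2549
n_f = 1/3.2549 = 0.3072

0.307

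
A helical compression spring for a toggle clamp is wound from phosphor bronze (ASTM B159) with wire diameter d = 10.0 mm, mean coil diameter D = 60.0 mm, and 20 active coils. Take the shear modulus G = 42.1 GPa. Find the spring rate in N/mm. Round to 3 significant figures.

12.2 N/mm

k = Gd⁴/(8D³N_a) = (42.1×10³ × 10.0⁴) / (8 × 60.0³ × 20)
  = 4.21e+08 / 3.456e+07 = 12.182 N/mm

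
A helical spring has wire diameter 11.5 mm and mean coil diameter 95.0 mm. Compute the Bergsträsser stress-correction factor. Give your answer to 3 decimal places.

1.166

C = D/d = 95.0/11.5 = 8.2609
K_B = (4C+2)/(4C−3) = 35.043/30.043 = 1.1664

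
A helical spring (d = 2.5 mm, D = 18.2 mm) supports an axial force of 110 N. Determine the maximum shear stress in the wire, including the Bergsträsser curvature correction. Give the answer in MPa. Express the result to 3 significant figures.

389 MPa

Spring index C = D/d = 18.2/2.5 = 7.2800
K_B = (4C+2)/(4C−3) = 31.120/26.120 = 1.1914
τ₀ = 8FD/(πd³) = 8·110·18.2/(π·2.5³) = 16016/49.087 = 326.28 MPa
τ_max = K·τ₀ = 1.1914 × 326.28 = 388.73 MPa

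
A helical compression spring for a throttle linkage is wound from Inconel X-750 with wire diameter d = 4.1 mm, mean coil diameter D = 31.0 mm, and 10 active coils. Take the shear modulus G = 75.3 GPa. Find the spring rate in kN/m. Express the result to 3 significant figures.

8.93 kN/m

k = Gd⁴/(8D³N_a) = (75.3×10³ × 4.1⁴) / (8 × 31.0³ × 10)
  = 2.1278e+07 / 2.38328e+06 = 8.928 N/mm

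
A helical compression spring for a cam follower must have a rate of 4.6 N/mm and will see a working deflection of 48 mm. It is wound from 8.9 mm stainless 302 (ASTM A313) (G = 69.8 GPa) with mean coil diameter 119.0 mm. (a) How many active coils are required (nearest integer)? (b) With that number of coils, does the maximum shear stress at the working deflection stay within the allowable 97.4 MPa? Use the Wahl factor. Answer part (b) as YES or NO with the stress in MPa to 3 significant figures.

(a) 7 coils; (b) NO, τ_max = 106 MPa

N_a = Gd⁴/(8D³k) = (69.8×10³)(8.9⁴)/(8·119.0³·4.6) = 7.062 → N_a = 7
Actual rate k = Gd⁴/(8D³·7) = 4.6407 N/mm
Working load F = kδ = 4.6407·48 = 222.76 N
C = 119.0/8.9 = 13.3708; K_W = (4C−1)/(4C−4)+0.615/C = 1.1066
τ_max = K_W·8FD/(πd³) = 1.1066·95.751 = 105.96 MPa
τ_max > 97.4 MPa → exceeds allowable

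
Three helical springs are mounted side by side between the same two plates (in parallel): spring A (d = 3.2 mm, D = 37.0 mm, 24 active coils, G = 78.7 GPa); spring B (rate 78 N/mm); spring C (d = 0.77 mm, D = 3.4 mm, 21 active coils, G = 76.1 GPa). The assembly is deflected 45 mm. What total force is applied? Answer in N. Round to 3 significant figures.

k_A = Gd⁴/(8D³N_a) = (78.7×10³)(3.2⁴)/(8·37.0³·24) = 0.84853 N/mm
k_C = Gd⁴/(8D³N_a) = (76.1×10³)(0.77⁴)/(8·3.4³·21) = 4.0514 N/mm
Parallel: k_eq = 0.84853 + 78 + 4.0514 = 82.9 N/mm
F = k_eq·δ = 82.9·45 = 3730.5 N

3730 N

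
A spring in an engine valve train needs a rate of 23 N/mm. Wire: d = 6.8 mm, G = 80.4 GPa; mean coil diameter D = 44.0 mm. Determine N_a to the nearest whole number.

11

N_a = Gd⁴/(8D³k) = (80.4×10³ × 6.8⁴)/(8 × 44.0³ × 23)
    = 1.71906e+08 / 1.56739e+07 = 10.97 → 11 coils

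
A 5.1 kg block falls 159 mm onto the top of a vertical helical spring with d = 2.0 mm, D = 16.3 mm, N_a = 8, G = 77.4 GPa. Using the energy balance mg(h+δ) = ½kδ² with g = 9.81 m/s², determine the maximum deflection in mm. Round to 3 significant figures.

k = Gd⁴/(8D³N_a) = (77.4×10³)(2.0⁴)/(8·16.3³·8) = 4.4681 N/mm
W = mg = 5.1 × 9.81 = 50.031 N
½kδ² − Wδ − Wh = 0 → δ = (W + √(W² + 2kWh))/k
δ = (50.031 + √(2503.1 + 71086.1))/4.4681 = (50.031 + 271.27)/4.4681 = 71.911 mm

71.9 mm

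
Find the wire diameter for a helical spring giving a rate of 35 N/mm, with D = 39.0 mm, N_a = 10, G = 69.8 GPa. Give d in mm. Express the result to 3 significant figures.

d = (8D³N_a·k / G)^(1/4) = (8·39.0³·10·35 / (69.8×10³))^0.25
  = (2379.6)^0.25 = 6.9843 mm

6.98 mm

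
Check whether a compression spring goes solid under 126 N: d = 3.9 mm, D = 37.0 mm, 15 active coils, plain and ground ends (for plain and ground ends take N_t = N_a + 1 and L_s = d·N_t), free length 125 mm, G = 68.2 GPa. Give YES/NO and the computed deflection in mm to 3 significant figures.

k = Gd⁴/(8D³N_a) = (68.2×10³)(3.9⁴)/(8·37.0³·15) = 2.5957 N/mm
N_t = 16; L_s = 3.9·16 = 62.4 mm; δ_solid = L₀ − L_s = 125 − 62.4 = 62.6 mm
δ = F/k = 126/2.5957 = 48.542 mm
δ < δ_solid → spring does not go solid

NO, δ = 48.5 mm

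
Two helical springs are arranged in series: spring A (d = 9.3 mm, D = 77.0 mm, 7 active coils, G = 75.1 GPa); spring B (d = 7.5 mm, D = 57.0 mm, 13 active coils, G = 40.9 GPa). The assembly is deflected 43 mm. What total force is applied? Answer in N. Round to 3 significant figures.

221 N

k_A = Gd⁴/(8D³N_a) = (75.1×10³)(9.3⁴)/(8·77.0³·7) = 21.974 N/mm
k_B = Gd⁴/(8D³N_a) = (40.9×10³)(7.5⁴)/(8·57.0³·13) = 6.7191 N/mm
Series: 1/k_eq = 1/21.974 + 1/6.7191 = 0.19434; k_eq = 5.1457 N/mm
F = k_eq·δ = 5.1457·43 = 221.26 N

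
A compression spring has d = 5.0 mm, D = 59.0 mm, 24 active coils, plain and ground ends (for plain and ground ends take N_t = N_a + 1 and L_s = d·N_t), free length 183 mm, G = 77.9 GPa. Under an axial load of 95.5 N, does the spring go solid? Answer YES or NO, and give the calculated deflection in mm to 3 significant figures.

k = Gd⁴/(8D³N_a) = (77.9×10³)(5.0⁴)/(8·59.0³·24) = 1.2347 N/mm
N_t = 25; L_s = 5.0·25 = 125 mm; δ_solid = L₀ − L_s = 183 − 125 = 58 mm
δ = F/k = 95.5/1.2347 = 77.347 mm
δ ≥ δ_solid → spring goes solid

YES, δ = 77.3 mm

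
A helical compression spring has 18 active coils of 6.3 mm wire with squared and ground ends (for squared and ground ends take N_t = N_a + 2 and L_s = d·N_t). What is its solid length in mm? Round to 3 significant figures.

126 mm

squared and ground ends: N_t = N_a + 2 = 18 + 2 = 20
L_s = d·N_t = 6.3 × 20 = 126 mm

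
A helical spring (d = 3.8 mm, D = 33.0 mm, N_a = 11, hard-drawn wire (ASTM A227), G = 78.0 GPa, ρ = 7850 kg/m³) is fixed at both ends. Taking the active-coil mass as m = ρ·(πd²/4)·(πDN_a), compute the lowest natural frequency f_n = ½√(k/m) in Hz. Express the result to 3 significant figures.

113 Hz

k = Gd⁴/(8D³N_a) = (78.0×10³)(3.8⁴)/(8·33.0³·11) = 5.1429 N/mm = 5142.9 N/m
Wire length L = πDN_a = π·33.0·11 = 1140.4 mm
m = ρ·(πd²/4)·L = 7850 × 11.341×10⁻⁶ m² × 1.1404 m = 0.10153 kg
f_n = ½√(k/m) = 0.5·√(5142.9/0.10153) = 0.5·√(50655) = 112.53 Hz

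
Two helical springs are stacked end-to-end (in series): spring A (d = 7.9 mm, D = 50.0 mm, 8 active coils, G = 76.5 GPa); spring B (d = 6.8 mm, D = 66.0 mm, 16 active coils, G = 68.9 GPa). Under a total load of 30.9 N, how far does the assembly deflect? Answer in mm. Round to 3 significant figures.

k_A = Gd⁴/(8D³N_a) = (76.5×10³)(7.9⁴)/(8·50.0³·8) = 37.246 N/mm
k_B = Gd⁴/(8D³N_a) = (68.9×10³)(6.8⁴)/(8·66.0³·16) = 4.0033 N/mm
Series: 1/k_eq = 1/37.246 + 1/4.0033 = 0.27665; k_eq = 3.6147 N/mm
δ = F/k_eq = 30.9/3.6147 = 8.5483 mm

8.55 mm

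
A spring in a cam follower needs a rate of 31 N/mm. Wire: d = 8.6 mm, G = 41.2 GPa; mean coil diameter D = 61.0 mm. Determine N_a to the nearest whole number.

4

N_a = Gd⁴/(8D³k) = (41.2×10³ × 8.6⁴)/(8 × 61.0³ × 31)
    = 2.25367e+08 / 5.62913e+07 = 4.004 → 4 coils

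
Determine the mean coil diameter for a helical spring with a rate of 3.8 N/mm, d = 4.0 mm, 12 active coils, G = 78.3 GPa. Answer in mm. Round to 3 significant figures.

38.0 mm

D = (Gd⁴/(8N_a·k))^(1/3) = (78.3×10³·4.0⁴/(8·12·3.8))^(1/3)
  = (54947.4)^(1/3) = 38.0174 mm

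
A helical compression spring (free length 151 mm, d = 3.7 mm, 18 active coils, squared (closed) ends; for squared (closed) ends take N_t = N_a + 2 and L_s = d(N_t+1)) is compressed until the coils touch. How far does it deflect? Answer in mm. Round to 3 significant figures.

73.3 mm

N_t = 20; L_s = 3.7·21 = 77.7 mm
δ_solid = L₀ − L_s = 151 − 77.7 = 73.3 mm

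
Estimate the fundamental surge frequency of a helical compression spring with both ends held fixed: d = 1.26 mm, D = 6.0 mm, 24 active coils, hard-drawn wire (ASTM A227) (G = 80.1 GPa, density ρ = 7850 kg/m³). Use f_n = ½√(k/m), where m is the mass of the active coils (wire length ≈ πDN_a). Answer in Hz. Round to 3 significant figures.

k = Gd⁴/(8D³N_a) = (80.1×10³)(1.26⁴)/(8·6.0³·24) = 4.8681 N/mm = 4868.1 N/m
Wire length L = πDN_a = π·6.0·24 = 452.39 mm
m = ρ·(πd²/4)·L = 7850 × 1.2469×10⁻⁶ m² × 0.45239 m = 0.0044281 kg
f_n = ½√(k/m) = 0.5·√(4868.1/0.0044281) = 0.5·√(1.0994e+06) = 524.26 Hz

524 Hz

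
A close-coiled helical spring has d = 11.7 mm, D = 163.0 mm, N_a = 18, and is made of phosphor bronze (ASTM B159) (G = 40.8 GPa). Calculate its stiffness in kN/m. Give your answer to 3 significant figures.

1.23 kN/m

k = Gd⁴/(8D³N_a) = (40.8×10³ × 11.7⁴) / (8 × 163.0³ × 18)
  = 7.64546e+08 / 6.23628e+08 = 1.226 N/mm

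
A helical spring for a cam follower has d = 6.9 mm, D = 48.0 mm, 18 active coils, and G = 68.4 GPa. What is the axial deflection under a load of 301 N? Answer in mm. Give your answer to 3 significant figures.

k = Gd⁴/(8D³N_a) = (68.4×10³)(6.9⁴)/(8·48.0³·18) = 9.7357 N/mm
δ = F/k = 301 / 9.7357 = 30.917 mm

30.9 mm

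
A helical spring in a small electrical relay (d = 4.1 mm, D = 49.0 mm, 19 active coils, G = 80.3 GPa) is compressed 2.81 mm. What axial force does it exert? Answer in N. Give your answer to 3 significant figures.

3.57 N

k = Gd⁴/(8D³N_a) = (80.3×10³)(4.1⁴)/(8·49.0³·19) = 1.2689 N/mm
F = k·δ = 1.2689 × 2.81 = 3.5655 N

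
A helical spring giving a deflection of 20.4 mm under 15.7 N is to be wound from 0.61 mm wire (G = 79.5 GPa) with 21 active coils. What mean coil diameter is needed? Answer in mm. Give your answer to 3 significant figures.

4.40 mm

Required rate k = F/δ = 15.7/20.4 = 0.76961 N/mm
D = (Gd⁴/(8N_a·k))^(1/3) = (79.5×10³·0.61⁴/(8·21·0.76961))^(1/3)
  = (85.1349)^(1/3) = 4.3992 mm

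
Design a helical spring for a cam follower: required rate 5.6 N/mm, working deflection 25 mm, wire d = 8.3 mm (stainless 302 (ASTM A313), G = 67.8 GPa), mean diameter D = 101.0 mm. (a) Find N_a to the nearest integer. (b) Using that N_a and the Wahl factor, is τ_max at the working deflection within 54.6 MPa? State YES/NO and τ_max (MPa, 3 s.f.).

(a) 7 coils; (b) NO, τ_max = 70.1 MPa

N_a = Gd⁴/(8D³k) = (67.8×10³)(8.3⁴)/(8·101.0³·5.6) = 6.971 → N_a = 7
Actual rate k = Gd⁴/(8D³·7) = 5.5769 N/mm
Working load F = kδ = 5.5769·25 = 139.42 N
C = 101.0/8.3 = 12.1687; K_W = (4C−1)/(4C−4)+0.615/C = 1.1177
τ_max = K_W·8FD/(πd³) = 1.1177·62.713 = 70.094 MPa
τ_max > 54.6 MPa → exceeds allowable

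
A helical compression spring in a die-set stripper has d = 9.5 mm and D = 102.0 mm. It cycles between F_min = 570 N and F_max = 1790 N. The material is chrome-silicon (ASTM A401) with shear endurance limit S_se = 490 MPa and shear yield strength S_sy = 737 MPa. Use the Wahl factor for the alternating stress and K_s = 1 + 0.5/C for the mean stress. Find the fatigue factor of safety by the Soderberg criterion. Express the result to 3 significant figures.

C = D/d = 102.0/9.5 = 10.7368; K_W = (4C−1)/(4C−4)+0.615/C = 1.1343; K_s = 1+0.5/C = 1.0466
F_a = (F_max−F_min)/2 = 610 N; F_m = (F_max+F_min)/2 = 1180 N
τ_a = K_W·8F_aD/(πd³) = 1.1343 × 184.8 = 209.62 MPa
τ_m = K_s·8F_mD/(πd³) = 1.0466 × 357.48 = 374.13 MPa
Soderberg: 1/n_f = τ_a/S_se + τ_m/S_sy = 209.62/490 + 374.13/737 = 0.42779 + 0.50764 = 0.93543
n_f = 1/0.93543 = 1.069

1.07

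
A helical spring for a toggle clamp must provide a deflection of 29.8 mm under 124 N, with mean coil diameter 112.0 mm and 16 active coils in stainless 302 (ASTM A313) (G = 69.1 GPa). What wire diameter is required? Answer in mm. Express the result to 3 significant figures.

10.2 mm

Required rate k = F/δ = 124/29.8 = 4.1611 N/mm
d = (8D³N_a·k / G)^(1/4) = (8·112.0³·16·4.1611 / (69.1×10³))^0.25
  = (10829)^0.25 = 10.2011 mm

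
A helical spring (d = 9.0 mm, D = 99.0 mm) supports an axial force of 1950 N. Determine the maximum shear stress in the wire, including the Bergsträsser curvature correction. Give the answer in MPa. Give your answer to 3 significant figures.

Spring index C = D/d = 99.0/9.0 = 11.0000
K_B = (4C+2)/(4C−3) = 46.000/41.000 = 1.1220
τ₀ = 8FD/(πd³) = 8·1950·99.0/(π·9.0³) = 1.5444e+06/2290.2 = 674.35 MPa
τ_max = K·τ₀ = 1.1220 × 674.35 = 756.58 MPa

757 MPa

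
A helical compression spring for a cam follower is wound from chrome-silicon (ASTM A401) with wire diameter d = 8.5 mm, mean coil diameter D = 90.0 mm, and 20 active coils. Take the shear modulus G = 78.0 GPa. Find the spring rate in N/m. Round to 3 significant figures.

k = Gd⁴/(8D³N_a) = (78.0×10³ × 8.5⁴) / (8 × 90.0³ × 20)
  = 4.07165e+08 / 1.1664e+08 = 3.4908 N/mm = 3490.8 N/m

3490 N/m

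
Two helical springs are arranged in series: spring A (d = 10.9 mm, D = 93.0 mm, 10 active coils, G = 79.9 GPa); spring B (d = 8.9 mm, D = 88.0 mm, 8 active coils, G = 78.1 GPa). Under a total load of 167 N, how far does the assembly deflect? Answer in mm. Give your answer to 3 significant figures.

k_A = Gd⁴/(8D³N_a) = (79.9×10³)(10.9⁴)/(8·93.0³·10) = 17.527 N/mm
k_B = Gd⁴/(8D³N_a) = (78.1×10³)(8.9⁴)/(8·88.0³·8) = 11.235 N/mm
Series: 1/k_eq = 1/17.527 + 1/11.235 = 0.14606; k_eq = 6.8465 N/mm
δ = F/k_eq = 167/6.8465 = 24.392 mm

24.4 mm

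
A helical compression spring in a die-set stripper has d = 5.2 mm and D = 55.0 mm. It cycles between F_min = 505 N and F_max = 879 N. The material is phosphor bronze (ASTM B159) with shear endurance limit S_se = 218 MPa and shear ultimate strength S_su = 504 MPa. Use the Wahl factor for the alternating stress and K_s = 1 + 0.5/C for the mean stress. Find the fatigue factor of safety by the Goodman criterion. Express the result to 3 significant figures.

C = D/d = 55.0/5.2 = 10.5769; K_W = (4C−1)/(4C−4)+0.615/C = 1.1365; K_s = 1+0.5/C = 1.0473
F_a = (F_max−F_min)/2 = 187 N; F_m = (F_max+F_min)/2 = 692 N
τ_a = K_W·8F_aD/(πd³) = 1.1365 × 186.27 = 211.68 MPa
τ_m = K_s·8F_mD/(πd³) = 1.0473 × 689.29 = 721.87 MPa
Goodman: 1/n_f = τ_a/S_se + τ_m/S_su = 211.68/218 + 721.87/504 = 0.97103 + 1.43228 = 2.4033
n_f = 1/2.4033 = 0.4161

0.416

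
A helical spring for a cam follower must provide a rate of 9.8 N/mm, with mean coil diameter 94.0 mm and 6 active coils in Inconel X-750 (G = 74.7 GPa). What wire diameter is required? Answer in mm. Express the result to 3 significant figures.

d = (8D³N_a·k / G)^(1/4) = (8·94.0³·6·9.8 / (74.7×10³))^0.25
  = (5230.3)^0.25 = 8.5042 mm

8.50 mm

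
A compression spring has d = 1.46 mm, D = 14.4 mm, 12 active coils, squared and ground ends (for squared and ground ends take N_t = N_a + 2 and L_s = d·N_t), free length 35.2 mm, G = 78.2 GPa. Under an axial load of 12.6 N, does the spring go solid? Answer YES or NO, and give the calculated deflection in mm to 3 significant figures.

NO, δ = 10.2 mm

k = Gd⁴/(8D³N_a) = (78.2×10³)(1.46⁴)/(8·14.4³·12) = 1.2395 N/mm
N_t = 14; L_s = 1.46·14 = 20.44 mm; δ_solid = L₀ − L_s = 35.2 − 20.44 = 14.76 mm
δ = F/k = 12.6/1.2395 = 10.165 mm
δ < δ_solid → spring does not go solid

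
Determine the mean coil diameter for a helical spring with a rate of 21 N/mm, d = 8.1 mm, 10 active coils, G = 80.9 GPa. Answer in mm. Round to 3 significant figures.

D = (Gd⁴/(8N_a·k))^(1/3) = (80.9×10³·8.1⁴/(8·10·21))^(1/3)
  = (207290)^(1/3) = 59.1825 mm

59.2 mm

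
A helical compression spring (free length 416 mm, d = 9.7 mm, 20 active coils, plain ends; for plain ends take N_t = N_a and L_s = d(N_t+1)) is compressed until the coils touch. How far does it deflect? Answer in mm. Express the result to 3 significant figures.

N_t = 20; L_s = 9.7·21 = 203.7 mm
δ_solid = L₀ − L_s = 416 − 203.7 = 212.3 mm

212 mm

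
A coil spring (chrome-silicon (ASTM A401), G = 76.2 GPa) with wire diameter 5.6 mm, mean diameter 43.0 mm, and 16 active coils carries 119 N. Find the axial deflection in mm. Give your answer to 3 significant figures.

k = Gd⁴/(8D³N_a) = (76.2×10³)(5.6⁴)/(8·43.0³·16) = 7.3636 N/mm
δ = F/k = 119 / 7.3636 = 16.161 mm

16.2 mm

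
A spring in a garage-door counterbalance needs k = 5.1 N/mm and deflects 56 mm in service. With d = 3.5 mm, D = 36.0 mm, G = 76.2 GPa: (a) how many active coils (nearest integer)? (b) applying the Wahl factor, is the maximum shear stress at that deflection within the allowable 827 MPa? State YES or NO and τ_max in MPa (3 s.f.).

(a) 6 coils; (b) YES, τ_max = 697 MPa

N_a = Gd⁴/(8D³k) = (76.2×10³)(3.5⁴)/(8·36.0³·5.1) = 6.007 → N_a = 6
Actual rate k = Gd⁴/(8D³·6) = 5.106 N/mm
Working load F = kδ = 5.106·56 = 285.93 N
C = 36.0/3.5 = 10.2857; K_W = (4C−1)/(4C−4)+0.615/C = 1.1406
τ_max = K_W·8FD/(πd³) = 1.1406·611.37 = 697.31 MPa
τ_max ≤ 827 MPa → acceptable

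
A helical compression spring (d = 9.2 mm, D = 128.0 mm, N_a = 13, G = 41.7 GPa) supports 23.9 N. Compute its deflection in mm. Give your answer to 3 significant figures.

k = Gd⁴/(8D³N_a) = (41.7×10³)(9.2⁴)/(8·128.0³·13) = 1.3697 N/mm
δ = F/k = 23.9 / 1.3697 = 17.449 mm

17.4 mm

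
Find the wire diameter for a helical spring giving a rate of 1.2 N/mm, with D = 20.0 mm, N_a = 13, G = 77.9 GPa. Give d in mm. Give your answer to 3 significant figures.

d = (8D³N_a·k / G)^(1/4) = (8·20.0³·13·1.2 / (77.9×10³))^0.25
  = (12.816)^0.25 = 1.8921 mm

1.89 mm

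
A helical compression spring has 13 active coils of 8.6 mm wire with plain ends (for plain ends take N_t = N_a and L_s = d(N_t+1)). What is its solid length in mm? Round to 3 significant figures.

plain ends: N_t = N_a = 13
L_s = d·(N_t+1) = 8.6 × 14 = 120.4 mm

120 mm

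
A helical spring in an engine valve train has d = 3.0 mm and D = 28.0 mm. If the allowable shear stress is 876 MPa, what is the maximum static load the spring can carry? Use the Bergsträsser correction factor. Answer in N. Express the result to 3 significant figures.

C = D/d = 28.0/3.0 = 9.3333
K_B = (4C+2)/(4C−3) = 39.333/34.333 = 1.1456
τ_max = K·8FD/(πd³) → F_max = τ_allow·πd³/(8DK)
F_max = 876·π·3.0³/(8·28.0·1.1456) = 74305/256.62 = 289.55 N

290 N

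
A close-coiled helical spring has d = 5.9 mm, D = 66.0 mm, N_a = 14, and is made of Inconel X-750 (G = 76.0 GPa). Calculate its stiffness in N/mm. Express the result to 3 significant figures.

k = Gd⁴/(8D³N_a) = (76.0×10³ × 5.9⁴) / (8 × 66.0³ × 14)
  = 9.20919e+07 / 3.21996e+07 = 2.86 N/mm

2.86 N/mm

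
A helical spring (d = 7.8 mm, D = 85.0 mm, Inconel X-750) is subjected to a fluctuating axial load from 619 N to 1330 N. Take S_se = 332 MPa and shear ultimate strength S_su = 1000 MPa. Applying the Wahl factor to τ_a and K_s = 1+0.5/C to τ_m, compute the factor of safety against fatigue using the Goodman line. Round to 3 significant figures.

0.982

C = D/d = 85.0/7.8 = 10.8974; K_W = (4C−1)/(4C−4)+0.615/C = 1.1322; K_s = 1+0.5/C = 1.0459
F_a = (F_max−F_min)/2 = 355.5 N; F_m = (F_max+F_min)/2 = 974.5 N
τ_a = K_W·8F_aD/(πd³) = 1.1322 × 162.15 = 183.59 MPa
τ_m = K_s·8F_mD/(πd³) = 1.0459 × 444.48 = 464.88 MPa
Goodman: 1/n_f = τ_a/S_se + τ_m/S_su = 183.59/332 + 464.88/1000 = 0.55297 + 0.46488 = 1.0179
n_f = 1/1.0179 = 0.9825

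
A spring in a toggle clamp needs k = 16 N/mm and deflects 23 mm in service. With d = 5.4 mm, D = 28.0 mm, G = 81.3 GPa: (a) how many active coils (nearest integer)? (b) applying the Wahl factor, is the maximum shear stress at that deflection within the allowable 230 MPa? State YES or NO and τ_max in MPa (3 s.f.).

N_a = Gd⁴/(8D³k) = (81.3×10³)(5.4⁴)/(8·28.0³·16) = 24.6 → N_a = 25
Actual rate k = Gd⁴/(8D³·25) = 15.746 N/mm
Working load F = kδ = 15.746·23 = 362.15 N
C = 28.0/5.4 = 5.1852; K_W = (4C−1)/(4C−4)+0.615/C = 1.2978
τ_max = K_W·8FD/(πd³) = 1.2978·163.99 = 212.82 MPa
τ_max ≤ 230 MPa → acceptable

(a) 25 coils; (b) YES, τ_max = 213 MPa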